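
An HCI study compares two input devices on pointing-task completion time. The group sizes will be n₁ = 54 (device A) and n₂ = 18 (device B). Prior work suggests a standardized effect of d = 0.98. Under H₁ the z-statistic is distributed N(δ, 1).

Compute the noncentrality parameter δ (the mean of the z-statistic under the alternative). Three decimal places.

The noncentrality parameter scales effect size by the design's sample-size factor: δ = d / √(1/n₁ + 1/n₂) = 0.98 / √(1/54 + 1/18) = 3.6007

δ ≈ 3.601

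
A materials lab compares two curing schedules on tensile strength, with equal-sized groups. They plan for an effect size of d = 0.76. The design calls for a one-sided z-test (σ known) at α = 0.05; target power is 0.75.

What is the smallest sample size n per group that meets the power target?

For power 0.75 need Φ(δ − z_{0.05}) = 0.75, so δ = z_{0.05} + z_{0.25} = 1.645 + 0.674 = 2.319.
δ = d·√(n/2) ⇒ n = 2(δ/d)² = 2 × (2.319 / 0.76)² = 18.63.
Rounding up, n = 19 per group.

n = 19 per group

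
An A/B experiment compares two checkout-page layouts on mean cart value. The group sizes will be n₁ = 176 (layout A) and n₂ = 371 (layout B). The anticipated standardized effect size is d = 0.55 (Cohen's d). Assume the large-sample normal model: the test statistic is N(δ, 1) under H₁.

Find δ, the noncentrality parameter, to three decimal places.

δ ≈ 6.009

The noncentrality parameter scales effect size by the design's sample-size factor: δ = d / √(1/n₁ + 1/n₂) = 0.55 / √(1/176 + 1/371) = 6.0091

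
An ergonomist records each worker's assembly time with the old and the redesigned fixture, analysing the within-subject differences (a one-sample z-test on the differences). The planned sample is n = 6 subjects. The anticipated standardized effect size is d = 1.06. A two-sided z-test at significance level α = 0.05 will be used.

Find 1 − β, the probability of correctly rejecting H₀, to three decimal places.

Noncentrality parameter: λ = d·√n = 1.06 × √6 = 2.5965
Critical value for a two-sided test at α = 0.05: z_{α/2} = 1.960.
Power = Φ(λ − 1.960) + Φ(−λ − 1.960) = Φ(0.636) + Φ(-4.556) = 0.7378 + 0.0000 = 0.7378.

Power ≈ 0.738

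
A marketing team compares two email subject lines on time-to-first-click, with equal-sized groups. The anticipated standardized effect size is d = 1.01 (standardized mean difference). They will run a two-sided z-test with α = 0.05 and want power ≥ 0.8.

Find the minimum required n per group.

Set Φ(δ − 1.960) = 0.8; then δ − 1.960 = Φ⁻¹(0.8) = 0.842, giving δ = 2.802.
(For δ > 0 the lower-tail rejection region contributes negligibly to power, so the one-term inversion is standard.)
δ = d·√(n/2) ⇒ n = 2(δ/d)² = 2 × (2.802 / 1.01)² = 15.39.
Round up to the next whole unit.

n = 16 per group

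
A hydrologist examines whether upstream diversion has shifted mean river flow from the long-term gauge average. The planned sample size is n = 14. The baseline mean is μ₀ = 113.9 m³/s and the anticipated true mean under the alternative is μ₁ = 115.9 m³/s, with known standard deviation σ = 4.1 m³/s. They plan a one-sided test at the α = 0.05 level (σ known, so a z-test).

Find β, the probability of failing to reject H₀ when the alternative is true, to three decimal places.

Standardized effect: d = |μ₁ − μ₀| / σ = |115.9 − 113.9| / 4.1 = 0.4878
Noncentrality parameter: δ = d·√n = 0.4878 × √14 = 1.8252
One-sided α = 0.05 → critical value z_{0.05} = 1.645.
Power = Φ(δ − 1.645) = Φ(0.180) = 0.5716.
Type II error: β = 1 − power = 1 − 0.5716 = 0.4284.

β ≈ 0.428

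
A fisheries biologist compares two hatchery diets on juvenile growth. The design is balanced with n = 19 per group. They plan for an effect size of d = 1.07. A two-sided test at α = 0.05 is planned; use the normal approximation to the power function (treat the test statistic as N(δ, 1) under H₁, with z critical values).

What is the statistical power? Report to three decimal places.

Power ≈ 0.910

Noncentrality parameter: δ = d·√(n/2) = 1.07 × √(19/2) = 3.2980
Critical value for a two-sided test at α = 0.05: z_{α/2} = 1.960.
Power = Φ(δ − 1.960) + Φ(−δ − 1.960) = Φ(1.338) + Φ(-5.258) = 0.9096 + 0.0000 = 0.9096.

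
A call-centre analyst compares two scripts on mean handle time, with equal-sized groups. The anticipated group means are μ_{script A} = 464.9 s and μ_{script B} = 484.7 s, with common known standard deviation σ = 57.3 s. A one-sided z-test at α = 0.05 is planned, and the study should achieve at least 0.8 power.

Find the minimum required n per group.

n = 104 per group

Standardized effect: d = |μ_{script A} − μ_{script B}| / σ = |464.9 − 484.7| / 57.3 = 0.3455
Set Φ(δ − 1.645) = 0.8; then δ − 1.645 = Φ⁻¹(0.8) = 0.842, giving δ = 2.486.
δ = d·√(n/2) ⇒ n = 2(δ/d)² = 2 × (2.486 / 0.3455)² = 103.56.
Rounding up, n = 104 per group.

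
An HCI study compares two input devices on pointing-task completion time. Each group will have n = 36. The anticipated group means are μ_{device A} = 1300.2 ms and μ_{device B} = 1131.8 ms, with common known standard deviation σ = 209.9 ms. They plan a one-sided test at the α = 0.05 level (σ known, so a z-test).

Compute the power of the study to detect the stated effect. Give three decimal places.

Standardized effect: d = |μ_{device A} − μ_{device B}| / σ = |1300.2 − 1131.8| / 209.9 = 0.8023
Noncentrality parameter: δ = d·√(n/2) = 0.8023 × √(36/2) = 3.4038
Critical value for a one-sided test at α = 0.05: z_α = 1.645.
Power = Φ(δ − 1.645) = Φ(1.759) = 0.9607.

Power ≈ 0.961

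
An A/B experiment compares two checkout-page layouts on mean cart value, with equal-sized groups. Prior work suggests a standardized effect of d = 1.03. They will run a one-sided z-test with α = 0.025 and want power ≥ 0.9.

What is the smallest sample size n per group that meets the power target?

n = 20 per group

Set Φ(δ − 1.960) = 0.9; then δ − 1.960 = Φ⁻¹(0.9) = 1.282, giving δ = 3.242.
δ = d·√(n/2) ⇒ n = 2(δ/d)² = 2 × (3.242 / 1.03)² = 19.81.
Round up to the next whole unit.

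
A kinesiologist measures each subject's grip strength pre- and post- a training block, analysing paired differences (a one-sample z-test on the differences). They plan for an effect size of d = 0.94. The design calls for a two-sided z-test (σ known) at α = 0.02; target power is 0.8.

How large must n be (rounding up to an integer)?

n = 12

For power 0.8 need Φ(δ − z_{0.01}) = 0.8, so δ = z_{0.01} + z_{0.20} = 2.326 + 0.842 = 3.168.
(For δ > 0 the lower-tail rejection region contributes negligibly to power, so the one-term inversion is standard.)
δ = d·√n ⇒ n = (δ/d)² = (3.168 / 0.94)² = 11.36.
Round up to the next whole unit.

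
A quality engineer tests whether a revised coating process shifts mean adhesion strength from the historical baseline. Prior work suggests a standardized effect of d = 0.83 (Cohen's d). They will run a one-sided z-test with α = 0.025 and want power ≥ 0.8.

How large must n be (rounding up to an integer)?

n = 12

For power 0.8 need Φ(δ − z_{0.025}) = 0.8, so δ = z_{0.025} + z_{0.20} = 1.960 + 0.842 = 2.802.
δ = d·√n ⇒ n = (δ/d)² = (2.802 / 0.83)² = 11.39.
Round up to the next whole unit.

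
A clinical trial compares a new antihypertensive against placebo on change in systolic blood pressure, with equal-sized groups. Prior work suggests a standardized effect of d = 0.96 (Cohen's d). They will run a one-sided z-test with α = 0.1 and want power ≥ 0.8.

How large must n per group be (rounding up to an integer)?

For power 0.8 need Φ(δ − z_{0.1}) = 0.8, so δ = z_{0.1} + z_{0.20} = 1.282 + 0.842 = 2.123.
δ = d·√(n/2) ⇒ n = 2(δ/d)² = 2 × (2.123 / 0.96)² = 9.78.
Rounding up, n = 10 per group.

n = 10 per group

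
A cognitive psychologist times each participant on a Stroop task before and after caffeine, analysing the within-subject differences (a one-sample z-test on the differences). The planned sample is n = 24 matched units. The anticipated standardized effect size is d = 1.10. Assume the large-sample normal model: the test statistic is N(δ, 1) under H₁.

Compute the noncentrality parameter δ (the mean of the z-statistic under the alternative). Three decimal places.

The noncentrality parameter scales effect size by the design's sample-size factor: δ = d·√n = 1.10 × √24 = 5.3889

δ ≈ 5.389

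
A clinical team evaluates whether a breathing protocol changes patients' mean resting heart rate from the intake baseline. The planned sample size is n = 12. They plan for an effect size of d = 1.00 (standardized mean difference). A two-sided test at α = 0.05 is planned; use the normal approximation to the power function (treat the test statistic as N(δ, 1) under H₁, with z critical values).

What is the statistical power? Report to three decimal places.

Power ≈ 0.934

Noncentrality parameter: δ = d·√n = 1.00 × √12 = 3.4641
Two-sided α = 0.05 → critical value z_{0.025} = 1.960.
Power = Φ(δ − 1.960) + Φ(−δ − 1.960) = Φ(1.504) + Φ(-5.424) = 0.9337 + 0.0000 = 0.9337.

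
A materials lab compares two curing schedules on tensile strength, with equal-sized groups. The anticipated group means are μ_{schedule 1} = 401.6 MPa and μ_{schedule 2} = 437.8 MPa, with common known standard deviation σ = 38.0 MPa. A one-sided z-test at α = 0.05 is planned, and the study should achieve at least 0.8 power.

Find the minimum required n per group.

n = 14 per group

Standardized effect: d = |μ_{schedule 1} − μ_{schedule 2}| / σ = |401.6 − 437.8| / 38.0 = 0.9526
For power 0.8 need Φ(δ − z_{0.05}) = 0.8, so δ = z_{0.05} + z_{0.20} = 1.645 + 0.842 = 2.486.
δ = d·√(n/2) ⇒ n = 2(δ/d)² = 2 × (2.486 / 0.9526)² = 13.63.
Rounding up, n = 14 per group.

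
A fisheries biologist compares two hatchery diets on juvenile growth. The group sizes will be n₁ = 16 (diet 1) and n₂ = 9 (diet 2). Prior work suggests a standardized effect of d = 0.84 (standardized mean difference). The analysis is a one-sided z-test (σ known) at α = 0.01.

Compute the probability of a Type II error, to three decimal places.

β ≈ 0.622

Noncentrality parameter: δ = d / √(1/n₁ + 1/n₂) = 0.84 / √(1/16 + 1/9) = 2.0160
Critical value for a one-sided test at α = 0.01: z_α = 2.326.
Power = Φ(δ − 2.326) = Φ(-0.310) = 0.3781.
Type II error: β = 1 − power = 1 − 0.3781 = 0.6219.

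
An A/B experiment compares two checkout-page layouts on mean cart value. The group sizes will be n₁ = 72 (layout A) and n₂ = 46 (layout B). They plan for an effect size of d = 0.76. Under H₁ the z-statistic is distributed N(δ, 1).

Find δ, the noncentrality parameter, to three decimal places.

δ ≈ 4.026

The noncentrality parameter scales effect size by the design's sample-size factor: δ = d / √(1/n₁ + 1/n₂) = 0.76 / √(1/72 + 1/46) = 4.0264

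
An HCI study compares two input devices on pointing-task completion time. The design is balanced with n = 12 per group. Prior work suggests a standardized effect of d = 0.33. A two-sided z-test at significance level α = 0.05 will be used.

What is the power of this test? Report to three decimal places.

Noncentrality parameter: δ = d·√(n/2) = 0.33 × √(12/2) = 0.8083
Two-sided α = 0.05 → critical value z_{0.025} = 1.960.
Power = Φ(δ − 1.960) + Φ(−δ − 1.960) = Φ(-1.152) + Φ(-2.768) = 0.1247 + 0.0028 = 0.1276.

Power ≈ 0.128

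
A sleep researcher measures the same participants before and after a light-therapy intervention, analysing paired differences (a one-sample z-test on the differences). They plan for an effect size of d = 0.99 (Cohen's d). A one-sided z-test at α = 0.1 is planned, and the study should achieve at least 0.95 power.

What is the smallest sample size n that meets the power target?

n = 9

Set Φ(δ − 1.282) = 0.95; then δ − 1.282 = Φ⁻¹(0.95) = 1.645, giving δ = 2.926.
δ = d·√n ⇒ n = (δ/d)² = (2.926 / 0.99)² = 8.74.
Round up to the next whole unit.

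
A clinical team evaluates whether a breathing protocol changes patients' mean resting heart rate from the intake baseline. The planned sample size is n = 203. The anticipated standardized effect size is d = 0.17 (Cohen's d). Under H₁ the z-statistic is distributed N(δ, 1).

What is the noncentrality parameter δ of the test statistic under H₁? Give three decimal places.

δ ≈ 2.422

The noncentrality parameter scales effect size by the design's sample-size factor: δ = d·√n = 0.17 × √203 = 2.4221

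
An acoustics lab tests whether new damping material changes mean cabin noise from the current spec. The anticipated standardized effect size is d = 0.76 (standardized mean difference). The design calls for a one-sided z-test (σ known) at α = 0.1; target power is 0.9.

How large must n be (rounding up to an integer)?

n = 12

Set Φ(δ − 1.282) = 0.9; then δ − 1.282 = Φ⁻¹(0.9) = 1.282, giving δ = 2.563.
δ = d·√n ⇒ n = (δ/d)² = (2.563 / 0.76)² = 11.37.
Rounding up, n = 12.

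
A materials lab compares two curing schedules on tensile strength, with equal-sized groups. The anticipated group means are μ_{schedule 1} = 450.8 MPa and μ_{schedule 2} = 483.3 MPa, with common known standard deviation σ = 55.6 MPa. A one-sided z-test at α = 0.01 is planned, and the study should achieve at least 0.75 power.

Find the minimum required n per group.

n = 53 per group

Standardized effect: d = |μ_{schedule 1} − μ_{schedule 2}| / σ = |450.8 − 483.3| / 55.6 = 0.5845
For power 0.75 need Φ(δ − z_{0.01}) = 0.75, so δ = z_{0.01} + z_{0.25} = 2.326 + 0.674 = 3.001.
δ = d·√(n/2) ⇒ n = 2(δ/d)² = 2 × (3.001 / 0.5845)² = 52.71.
Rounding up, n = 53 per group.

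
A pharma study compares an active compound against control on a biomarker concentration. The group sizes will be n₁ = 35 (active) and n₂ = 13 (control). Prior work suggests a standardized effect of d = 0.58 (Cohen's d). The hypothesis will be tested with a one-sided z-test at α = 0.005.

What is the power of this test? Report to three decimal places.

Power ≈ 0.215

Noncentrality parameter: δ = d / √(1/n₁ + 1/n₂) = 0.58 / √(1/35 + 1/13) = 1.7857
One-sided α = 0.005 → critical value z_{0.005} = 2.576.
Power = P(Z > 2.576 − δ) = Φ(-0.790) = 0.2147.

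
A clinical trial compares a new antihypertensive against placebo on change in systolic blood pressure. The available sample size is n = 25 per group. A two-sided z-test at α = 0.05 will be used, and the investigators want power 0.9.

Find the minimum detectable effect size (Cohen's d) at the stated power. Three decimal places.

d ≈ 0.917

Required noncentrality: δ = z_{0.025} + z_{0.10} = 1.960 + 1.282 = 3.242.
(The second rejection-region term Φ(−δ − z_{α/2}) is negligible and dropped.)
δ = d·√(n/2) ⇒ d = δ/√(n/2) = 3.242/√(25/2) = 0.9168.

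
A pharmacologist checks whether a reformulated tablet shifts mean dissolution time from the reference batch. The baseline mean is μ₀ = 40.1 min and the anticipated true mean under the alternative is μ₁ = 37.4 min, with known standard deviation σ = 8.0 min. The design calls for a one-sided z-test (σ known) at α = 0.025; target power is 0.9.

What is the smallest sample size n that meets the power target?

n = 93

Standardized effect: d = |μ₁ − μ₀| / σ = |37.4 − 40.1| / 8.0 = 0.3375
Set Φ(δ − 1.960) = 0.9; then δ − 1.960 = Φ⁻¹(0.9) = 1.282, giving δ = 3.242.
δ = d·√n ⇒ n = (δ/d)² = (3.242 / 0.3375)² = 92.25.
Rounding up, n = 93.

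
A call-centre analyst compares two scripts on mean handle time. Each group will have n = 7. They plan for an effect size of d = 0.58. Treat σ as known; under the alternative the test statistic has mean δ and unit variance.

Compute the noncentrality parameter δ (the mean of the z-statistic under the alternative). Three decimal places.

δ ≈ 1.085

δ = d·√(n/2) = 0.58 × √(7/2) = 1.0851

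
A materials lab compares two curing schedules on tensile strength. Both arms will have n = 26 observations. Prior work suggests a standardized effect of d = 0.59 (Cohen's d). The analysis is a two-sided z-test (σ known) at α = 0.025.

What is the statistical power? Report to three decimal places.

Power ≈ 0.455

Noncentrality parameter: δ = d·√(n/2) = 0.59 × √(26/2) = 2.1273
Critical value for a two-sided test at α = 0.025: z_{α/2} = 2.241.
Power = Φ(δ − 2.241) + Φ(−δ − 2.241) = Φ(-0.114) + Φ(-4.369) = 0.4546 + 0.0000 = 0.4546.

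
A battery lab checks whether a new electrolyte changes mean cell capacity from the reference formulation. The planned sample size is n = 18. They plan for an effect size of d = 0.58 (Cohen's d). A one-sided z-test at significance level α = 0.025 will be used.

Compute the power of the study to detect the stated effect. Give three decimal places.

Noncentrality parameter: δ = d·√n = 0.58 × √18 = 2.4607
One-sided α = 0.025 → critical value z_{0.025} = 1.960.
Power = Φ(δ − 1.960) = Φ(0.501) = 0.6917.

Power ≈ 0.692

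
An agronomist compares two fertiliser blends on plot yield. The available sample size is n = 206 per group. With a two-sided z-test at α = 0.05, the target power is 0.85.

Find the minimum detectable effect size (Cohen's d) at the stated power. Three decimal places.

Required noncentrality: δ = z_{0.025} + z_{0.15} = 1.960 + 1.036 = 2.996.
(The second rejection-region term Φ(−δ − z_{α/2}) is negligible and dropped.)
δ = d·√(n/2) ⇒ d = δ/√(n/2) = 2.996/√(206/2) = 0.2952.

d ≈ 0.295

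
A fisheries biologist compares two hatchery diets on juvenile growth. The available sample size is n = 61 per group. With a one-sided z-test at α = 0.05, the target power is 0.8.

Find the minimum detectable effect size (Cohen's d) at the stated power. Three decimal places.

d ≈ 0.450

Required noncentrality: δ = z_{0.05} + z_{0.20} = 1.645 + 0.842 = 2.486.
δ = d·√(n/2) ⇒ d = δ/√(n/2) = 2.486/√(61/2) = 0.4502.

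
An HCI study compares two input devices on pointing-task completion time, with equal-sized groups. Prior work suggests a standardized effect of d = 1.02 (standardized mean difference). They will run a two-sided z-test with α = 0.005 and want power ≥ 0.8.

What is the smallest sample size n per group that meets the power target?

Set Φ(δ − 2.807) = 0.8; then δ − 2.807 = Φ⁻¹(0.8) = 0.842, giving δ = 3.649.
(The Φ(−δ − z_{α/2}) term is vanishingly small for δ > 0 and is dropped in the standard sample-size formula.)
δ = d·√(n/2) ⇒ n = 2(δ/d)² = 2 × (3.649 / 1.02)² = 25.59.
Rounding up, n = 26 per group.

n = 26 per group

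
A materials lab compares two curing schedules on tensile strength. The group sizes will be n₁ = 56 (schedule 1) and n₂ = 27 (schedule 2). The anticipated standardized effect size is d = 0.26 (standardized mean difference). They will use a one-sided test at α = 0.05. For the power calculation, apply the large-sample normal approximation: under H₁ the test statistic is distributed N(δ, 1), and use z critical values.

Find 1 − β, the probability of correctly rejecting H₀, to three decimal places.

Noncentrality parameter: δ = d / √(1/n₁ + 1/n₂) = 0.26 / √(1/56 + 1/27) = 1.1097
Critical value for a one-sided test at α = 0.05: z_α = 1.645.
Power = P(Z > 1.645 − δ) = Φ(-0.535) = 0.2963.

Power ≈ 0.296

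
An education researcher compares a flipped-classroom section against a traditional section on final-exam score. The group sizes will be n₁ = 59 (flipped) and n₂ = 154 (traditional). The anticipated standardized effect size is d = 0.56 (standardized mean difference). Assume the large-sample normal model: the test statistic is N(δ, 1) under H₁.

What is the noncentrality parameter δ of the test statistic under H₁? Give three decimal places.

δ ≈ 3.658

δ = d / √(1/n₁ + 1/n₂) = 0.56 / √(1/59 + 1/154) = 3.6575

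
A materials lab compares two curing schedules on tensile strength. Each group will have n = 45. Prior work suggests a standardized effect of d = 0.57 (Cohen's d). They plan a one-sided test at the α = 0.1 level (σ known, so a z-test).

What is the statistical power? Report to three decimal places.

Power ≈ 0.923

Noncentrality parameter: δ = d·√(n/2) = 0.57 × √(45/2) = 2.7037
One-sided α = 0.1 → critical value z_{0.1} = 1.282.
Power = P(Z > 1.282 − δ) = Φ(1.422) = 0.9225.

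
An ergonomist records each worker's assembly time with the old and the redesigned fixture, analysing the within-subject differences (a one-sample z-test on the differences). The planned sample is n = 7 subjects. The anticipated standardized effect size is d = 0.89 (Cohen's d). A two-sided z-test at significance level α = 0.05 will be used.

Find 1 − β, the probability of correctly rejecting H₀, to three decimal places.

Power ≈ 0.653

Noncentrality parameter: δ = d·√n = 0.89 × √7 = 2.3547
Two-sided α = 0.05 → critical value z_{0.025} = 1.960.
Power = Φ(δ − 1.960) + Φ(−δ − 1.960) = Φ(0.395) + Φ(-4.315) = 0.6535 + 0.0000 = 0.6535.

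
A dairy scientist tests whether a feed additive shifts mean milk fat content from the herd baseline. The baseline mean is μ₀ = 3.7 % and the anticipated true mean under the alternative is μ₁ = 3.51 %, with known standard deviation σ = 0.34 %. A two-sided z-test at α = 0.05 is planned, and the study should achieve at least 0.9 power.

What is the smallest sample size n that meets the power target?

Standardized effect: d = |μ₁ − μ₀| / σ = |3.51 − 3.7| / 0.34 = 0.5588
For power 0.9 need Φ(δ − z_{0.025}) = 0.9, so δ = z_{0.025} + z_{0.10} = 1.960 + 1.282 = 3.242.
(The Φ(−δ − z_{α/2}) term is vanishingly small for δ > 0 and is dropped in the standard sample-size formula.)
δ = d·√n ⇒ n = (δ/d)² = (3.242 / 0.5588)² = 33.65.
Round up to the next whole unit.

n = 34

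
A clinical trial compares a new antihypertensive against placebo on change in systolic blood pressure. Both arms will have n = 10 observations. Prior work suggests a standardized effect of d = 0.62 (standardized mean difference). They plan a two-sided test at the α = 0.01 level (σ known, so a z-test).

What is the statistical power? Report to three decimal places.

Noncentrality parameter: λ = d·√(n/2) = 0.62 × √(10/2) = 1.3864
Two-sided α = 0.01 → critical value z_{0.005} = 2.576.
Power = Φ(λ − 2.576) + Φ(−λ − 2.576) = Φ(-1.189) + Φ(-3.962) = 0.1171 + 0.0000 = 0.1172.

Power ≈ 0.117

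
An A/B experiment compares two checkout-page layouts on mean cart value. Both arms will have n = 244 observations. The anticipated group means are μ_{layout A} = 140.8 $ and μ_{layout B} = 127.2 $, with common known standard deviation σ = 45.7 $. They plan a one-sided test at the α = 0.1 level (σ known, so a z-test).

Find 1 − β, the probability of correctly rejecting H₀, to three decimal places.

Standardized effect: d = |μ_{layout A} − μ_{layout B}| / σ = |140.8 − 127.2| / 45.7 = 0.2976
Noncentrality parameter: δ = d·√(n/2) = 0.2976 × √(244/2) = 3.2870
One-sided α = 0.1 → critical value z_{0.1} = 1.282.
Power = Φ(δ − 1.282) = Φ(2.005) = 0.9775.

Power ≈ 0.978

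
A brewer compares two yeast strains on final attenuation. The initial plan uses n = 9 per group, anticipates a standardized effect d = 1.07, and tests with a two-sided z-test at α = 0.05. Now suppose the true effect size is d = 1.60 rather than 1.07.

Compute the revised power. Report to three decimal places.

Power ≈ 0.924

With d = 1.60: δ = d·√(n/2) = 1.60 × √(9/2) = 3.3941. Critical value z_{0.025} = 1.960.
Revised power = Φ(δ − 1.960) + Φ(−δ − 1.960) = Φ(1.434) + Φ(-5.354) = 0.9242 + 0.0000 = 0.9242.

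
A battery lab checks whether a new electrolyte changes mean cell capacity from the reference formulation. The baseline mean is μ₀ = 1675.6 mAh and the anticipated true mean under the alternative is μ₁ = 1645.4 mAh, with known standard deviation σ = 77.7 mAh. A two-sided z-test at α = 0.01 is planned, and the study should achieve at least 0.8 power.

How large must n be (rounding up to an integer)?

n = 78

Standardized effect: d = |μ₁ − μ₀| / σ = |1645.4 − 1675.6| / 77.7 = 0.3887
For power 0.8 need Φ(δ − z_{0.005}) = 0.8, so δ = z_{0.005} + z_{0.20} = 2.576 + 0.842 = 3.417.
(Ignoring the negligible lower-tail rejection probability gives the usual closed-form inversion.)
δ = d·√n ⇒ n = (δ/d)² = (3.417 / 0.3887)² = 77.31.
Round up to the next whole unit.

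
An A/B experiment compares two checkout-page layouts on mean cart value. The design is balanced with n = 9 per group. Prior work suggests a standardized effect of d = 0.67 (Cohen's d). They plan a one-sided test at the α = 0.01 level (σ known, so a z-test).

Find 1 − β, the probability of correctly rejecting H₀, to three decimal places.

Power ≈ 0.183

Noncentrality parameter: δ = d·√(n/2) = 0.67 × √(9/2) = 1.4213
One-sided α = 0.01 → critical value z_{0.01} = 2.326.
Power = Φ(δ − 2.326) = Φ(-0.905) = 0.1827.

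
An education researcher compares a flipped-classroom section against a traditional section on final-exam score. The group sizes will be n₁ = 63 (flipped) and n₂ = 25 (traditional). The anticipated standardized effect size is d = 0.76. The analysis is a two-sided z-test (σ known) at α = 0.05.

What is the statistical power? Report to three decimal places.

Noncentrality parameter: δ = d / √(1/n₁ + 1/n₂) = 0.76 / √(1/63 + 1/25) = 3.2152
Critical value for a two-sided test at α = 0.05: z_{α/2} = 1.960.
Power = Φ(δ − 1.960) + Φ(−δ − 1.960) = Φ(1.255) + Φ(-5.175) = 0.8953 + 0.0000 = 0.8953.

Power ≈ 0.895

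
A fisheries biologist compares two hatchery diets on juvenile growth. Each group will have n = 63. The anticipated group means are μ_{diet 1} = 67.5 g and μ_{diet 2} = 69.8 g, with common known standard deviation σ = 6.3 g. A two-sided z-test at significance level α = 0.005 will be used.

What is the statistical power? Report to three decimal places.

Power ≈ 0.224

Standardized effect: d = |μ_{diet 1} − μ_{diet 2}| / σ = |67.5 − 69.8| / 6.3 = 0.3651
Noncentrality parameter: δ = d·√(n/2) = 0.3651 × √(63/2) = 2.0490
Critical value for a two-sided test at α = 0.005: z_{α/2} = 2.807.
Power = Φ(δ − 2.807) + Φ(−δ − 2.807) = Φ(-0.758) + Φ(-4.856) = 0.2242 + 0.0000 = 0.2242.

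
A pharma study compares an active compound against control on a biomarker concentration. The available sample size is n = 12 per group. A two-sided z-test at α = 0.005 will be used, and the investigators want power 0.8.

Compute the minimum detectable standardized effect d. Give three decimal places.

d ≈ 1.490

Need Φ(δ − 2.807) = 0.8, so δ = 2.807 + 0.842 = 3.649.
(The second rejection-region term Φ(−δ − z_{α/2}) is negligible and dropped.)
δ = d·√(n/2) ⇒ d = δ/√(n/2) = 3.649/√(12/2) = 1.4896.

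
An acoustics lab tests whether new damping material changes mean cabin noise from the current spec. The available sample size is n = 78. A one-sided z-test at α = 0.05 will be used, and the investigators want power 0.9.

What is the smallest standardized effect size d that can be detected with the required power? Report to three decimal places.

Required noncentrality: δ = z_{0.05} + z_{0.10} = 1.645 + 1.282 = 2.926.
δ = d·√n ⇒ d = δ/√n = 2.926/√78 = 0.3314.

d ≈ 0.331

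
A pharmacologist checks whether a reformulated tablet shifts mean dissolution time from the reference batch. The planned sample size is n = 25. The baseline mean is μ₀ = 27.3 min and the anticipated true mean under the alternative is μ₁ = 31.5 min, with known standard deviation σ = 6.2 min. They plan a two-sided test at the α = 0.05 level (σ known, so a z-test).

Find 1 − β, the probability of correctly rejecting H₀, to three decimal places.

Standardized effect: d = |μ₁ − μ₀| / σ = |31.5 − 27.3| / 6.2 = 0.6774
Noncentrality parameter: δ = d·√n = 0.6774 × √25 = 3.3871
Critical value for a two-sided test at α = 0.05: z_{α/2} = 1.960.
Power = Φ(δ − 1.960) + Φ(−δ − 1.960) = Φ(1.427) + Φ(-5.347) = 0.9232 + 0.0000 = 0.9232.

Power ≈ 0.923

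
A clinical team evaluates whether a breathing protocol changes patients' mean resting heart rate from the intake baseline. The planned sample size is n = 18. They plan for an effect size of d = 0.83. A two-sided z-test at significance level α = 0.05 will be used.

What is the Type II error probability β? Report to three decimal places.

β ≈ 0.059

Noncentrality parameter: δ = d·√n = 0.83 × √18 = 3.5214
Critical value for a two-sided test at α = 0.05: z_{α/2} = 1.960.
Power = Φ(δ − 1.960) + Φ(−δ − 1.960) = Φ(1.561) + Φ(-5.481) = 0.9408 + 0.0000 = 0.9408.
Type II error: β = 1 − power = 1 − 0.9408 = 0.0592.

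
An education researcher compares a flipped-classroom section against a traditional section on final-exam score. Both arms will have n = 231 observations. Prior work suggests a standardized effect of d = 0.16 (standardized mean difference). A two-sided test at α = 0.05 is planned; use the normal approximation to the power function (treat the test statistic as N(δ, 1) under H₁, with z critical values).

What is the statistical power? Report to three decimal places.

Noncentrality parameter: δ = d·√(n/2) = 0.16 × √(231/2) = 1.7195
Two-sided α = 0.05 → critical value z_{0.025} = 1.960.
Power = Φ(δ − 1.960) + Φ(−δ − 1.960) = Φ(-0.240) + Φ(-3.679) = 0.4050 + 0.0001 = 0.4051.

Power ≈ 0.405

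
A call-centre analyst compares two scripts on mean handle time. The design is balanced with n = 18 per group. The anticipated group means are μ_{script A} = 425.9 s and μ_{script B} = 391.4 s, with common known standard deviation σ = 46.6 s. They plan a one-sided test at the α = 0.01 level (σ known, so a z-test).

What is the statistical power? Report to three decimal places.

Power ≈ 0.458

Standardized effect: d = |μ_{script A} − μ_{script B}| / σ = |425.9 − 391.4| / 46.6 = 0.7403
Noncentrality parameter: δ = d·√(n/2) = 0.7403 × √(18/2) = 2.2210
Critical value for a one-sided test at α = 0.01: z_α = 2.326.
Power = P(Z > 2.326 − δ) = Φ(-0.105) = 0.4581.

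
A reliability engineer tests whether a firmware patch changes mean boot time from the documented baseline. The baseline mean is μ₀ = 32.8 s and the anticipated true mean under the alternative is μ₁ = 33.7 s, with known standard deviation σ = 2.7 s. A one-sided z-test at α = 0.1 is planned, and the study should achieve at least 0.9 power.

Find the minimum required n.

n = 60

Standardized effect: d = |μ₁ − μ₀| / σ = |33.7 − 32.8| / 2.7 = 0.3333
Set Φ(δ − 1.282) = 0.9; then δ − 1.282 = Φ⁻¹(0.9) = 1.282, giving δ = 2.563.
δ = d·√n ⇒ n = (δ/d)² = (2.563 / 0.3333)² = 59.13.
Rounding up, n = 60.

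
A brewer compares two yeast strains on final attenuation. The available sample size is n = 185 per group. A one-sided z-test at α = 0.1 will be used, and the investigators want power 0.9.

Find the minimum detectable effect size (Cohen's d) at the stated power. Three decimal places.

Required noncentrality: δ = z_{0.1} + z_{0.10} = 1.282 + 1.282 = 2.563.
δ = d·√(n/2) ⇒ d = δ/√(n/2) = 2.563/√(185/2) = 0.2665.

d ≈ 0.266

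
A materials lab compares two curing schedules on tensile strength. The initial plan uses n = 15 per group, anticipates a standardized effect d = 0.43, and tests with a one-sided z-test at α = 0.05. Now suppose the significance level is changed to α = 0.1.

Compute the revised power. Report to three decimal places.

δ = d·√(n/2) = 0.43 × √(15/2) = 1.1776 (unchanged). New critical value: z_{0.1} = 1.282.
Revised power = Φ(δ − 1.282) = Φ(-0.104) = 0.4586.

Power ≈ 0.459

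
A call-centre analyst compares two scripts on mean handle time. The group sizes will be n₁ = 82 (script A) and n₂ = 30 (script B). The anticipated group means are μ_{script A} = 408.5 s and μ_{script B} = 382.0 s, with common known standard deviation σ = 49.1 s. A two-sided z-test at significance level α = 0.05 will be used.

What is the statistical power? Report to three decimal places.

Standardized effect: d = |μ_{script A} − μ_{script B}| / σ = |408.5 − 382.0| / 49.1 = 0.5397
Noncentrality parameter: δ = d / √(1/n₁ + 1/n₂) = 0.5397 / √(1/82 + 1/30) = 2.5294
Two-sided α = 0.05 → critical value z_{0.025} = 1.960.
Power = Φ(δ − 1.960) + Φ(−δ − 1.960) = Φ(0.569) + Φ(-4.489) = 0.7155 + 0.0000 = 0.7155.

Power ≈ 0.715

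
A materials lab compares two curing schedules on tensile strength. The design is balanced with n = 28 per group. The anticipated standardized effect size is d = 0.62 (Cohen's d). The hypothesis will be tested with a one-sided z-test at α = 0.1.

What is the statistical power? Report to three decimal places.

Power ≈ 0.850

Noncentrality parameter: δ = d·√(n/2) = 0.62 × √(28/2) = 2.3198
Critical value for a one-sided test at α = 0.1: z_α = 1.282.
Power = Φ(δ − 1.282) = Φ(1.038) = 0.8504.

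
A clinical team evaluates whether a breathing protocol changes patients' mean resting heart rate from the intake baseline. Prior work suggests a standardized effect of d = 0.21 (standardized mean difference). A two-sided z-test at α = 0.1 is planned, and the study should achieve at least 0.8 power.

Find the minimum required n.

For power 0.8 need Φ(δ − z_{0.05}) = 0.8, so δ = z_{0.05} + z_{0.20} = 1.645 + 0.842 = 2.486.
(Ignoring the negligible lower-tail rejection probability gives the usual closed-form inversion.)
δ = d·√n ⇒ n = (δ/d)² = (2.486 / 0.21)² = 140.19.
Rounding up, n = 141.

n = 141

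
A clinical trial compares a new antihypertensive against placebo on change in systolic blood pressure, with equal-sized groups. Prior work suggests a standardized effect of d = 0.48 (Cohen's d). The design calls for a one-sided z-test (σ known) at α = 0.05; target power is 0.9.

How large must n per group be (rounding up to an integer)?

Set Φ(δ − 1.645) = 0.9; then δ − 1.645 = Φ⁻¹(0.9) = 1.282, giving δ = 2.926.
δ = d·√(n/2) ⇒ n = 2(δ/d)² = 2 × (2.926 / 0.48)² = 74.34.
Round up to the next whole unit.

n = 75 per group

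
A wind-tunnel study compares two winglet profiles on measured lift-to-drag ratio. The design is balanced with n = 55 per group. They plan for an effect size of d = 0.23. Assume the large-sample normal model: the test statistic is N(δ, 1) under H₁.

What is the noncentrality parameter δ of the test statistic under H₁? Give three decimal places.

The noncentrality parameter scales effect size by the design's sample-size factor: δ = d·√(n/2) = 0.23 × √(55/2) = 1.2061

δ ≈ 1.206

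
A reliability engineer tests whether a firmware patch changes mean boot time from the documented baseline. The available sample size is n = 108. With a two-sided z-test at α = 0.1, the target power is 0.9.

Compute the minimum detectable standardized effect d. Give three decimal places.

Required noncentrality: δ = z_{0.05} + z_{0.10} = 1.645 + 1.282 = 2.926.
(Lower-tail contribution to power is negligible for δ > 0.)
δ = d·√n ⇒ d = δ/√n = 2.926/√108 = 0.2816.

d ≈ 0.282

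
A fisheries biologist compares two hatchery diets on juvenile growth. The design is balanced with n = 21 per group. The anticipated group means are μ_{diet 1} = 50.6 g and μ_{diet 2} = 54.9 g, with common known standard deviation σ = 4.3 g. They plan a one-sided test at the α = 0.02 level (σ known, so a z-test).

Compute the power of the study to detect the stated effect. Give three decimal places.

Standardized effect: d = |μ_{diet 1} − μ_{diet 2}| / σ = |50.6 − 54.9| / 4.3 = 1.0000
Noncentrality parameter: δ = d·√(n/2) = 1.0000 × √(21/2) = 3.2404
One-sided α = 0.02 → critical value z_{0.02} = 2.054.
Power = P(Z > 2.054 − δ) = Φ(1.187) = 0.8823.

Power ≈ 0.882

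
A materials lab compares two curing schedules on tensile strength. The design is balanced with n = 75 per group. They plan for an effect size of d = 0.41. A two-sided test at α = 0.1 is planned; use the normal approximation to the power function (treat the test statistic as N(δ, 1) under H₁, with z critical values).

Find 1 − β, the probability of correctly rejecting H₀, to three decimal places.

Noncentrality parameter: δ = d·√(n/2) = 0.41 × √(75/2) = 2.5107
Two-sided α = 0.1 → critical value z_{0.05} = 1.645.
Power = Φ(δ − 1.645) + Φ(−δ − 1.645) = Φ(0.866) + Φ(-4.156) = 0.8067 + 0.0000 = 0.8067.

Power ≈ 0.807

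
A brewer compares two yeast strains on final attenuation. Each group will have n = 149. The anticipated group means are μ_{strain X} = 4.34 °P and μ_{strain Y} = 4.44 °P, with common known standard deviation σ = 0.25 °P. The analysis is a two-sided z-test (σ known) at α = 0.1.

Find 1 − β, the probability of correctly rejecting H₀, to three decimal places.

Power ≈ 0.965

Standardized effect: d = |μ_{strain X} − μ_{strain Y}| / σ = |4.34 − 4.44| / 0.25 = 0.4000
Noncentrality parameter: δ = d·√(n/2) = 0.4000 × √(149/2) = 3.4525
Critical value for a two-sided test at α = 0.1: z_{α/2} = 1.645.
Power = Φ(δ − 1.645) + Φ(−δ − 1.645) = Φ(1.808) + Φ(-5.097) = 0.9647 + 0.0000 = 0.9647.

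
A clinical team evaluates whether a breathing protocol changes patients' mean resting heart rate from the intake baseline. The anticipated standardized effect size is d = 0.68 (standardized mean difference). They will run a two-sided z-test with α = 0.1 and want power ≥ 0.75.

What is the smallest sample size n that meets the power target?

n = 12

Set Φ(δ − 1.645) = 0.75; then δ − 1.645 = Φ⁻¹(0.75) = 0.674, giving δ = 2.319.
(Ignoring the negligible lower-tail rejection probability gives the usual closed-form inversion.)
δ = d·√n ⇒ n = (δ/d)² = (2.319 / 0.68)² = 11.63.
Round up to the next whole unit.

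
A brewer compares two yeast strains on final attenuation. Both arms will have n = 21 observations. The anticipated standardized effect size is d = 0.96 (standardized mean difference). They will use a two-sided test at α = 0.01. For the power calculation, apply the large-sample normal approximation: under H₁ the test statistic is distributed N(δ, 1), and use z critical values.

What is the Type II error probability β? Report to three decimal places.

β ≈ 0.296

Noncentrality parameter: δ = d·√(n/2) = 0.96 × √(21/2) = 3.1108
Critical value for a two-sided test at α = 0.01: z_{α/2} = 2.576.
Power = Φ(δ − 2.576) + Φ(−δ − 2.576) = Φ(0.535) + Φ(-5.687) = 0.7036 + 0.0000 = 0.7036.
Type II error: β = 1 − power = 1 − 0.7036 = 0.2964.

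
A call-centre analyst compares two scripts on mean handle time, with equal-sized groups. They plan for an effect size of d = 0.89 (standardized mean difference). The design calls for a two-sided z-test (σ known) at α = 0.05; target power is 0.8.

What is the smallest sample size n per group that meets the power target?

Set Φ(δ − 1.960) = 0.8; then δ − 1.960 = Φ⁻¹(0.8) = 0.842, giving δ = 2.802.
(For δ > 0 the lower-tail rejection region contributes negligibly to power, so the one-term inversion is standard.)
δ = d·√(n/2) ⇒ n = 2(δ/d)² = 2 × (2.802 / 0.89)² = 19.82.
Round up to the next whole unit.

n = 20 per group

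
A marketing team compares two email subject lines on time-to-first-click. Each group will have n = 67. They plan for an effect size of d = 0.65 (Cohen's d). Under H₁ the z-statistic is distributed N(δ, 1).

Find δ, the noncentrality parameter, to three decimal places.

δ ≈ 3.762

The noncentrality parameter scales effect size by the design's sample-size factor: δ = d·√(n/2) = 0.65 × √(67/2) = 3.7621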